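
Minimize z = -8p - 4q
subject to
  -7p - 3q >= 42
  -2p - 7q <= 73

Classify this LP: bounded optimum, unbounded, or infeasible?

From the feasible point (-75/43, -427/43), moving in the direction (-3, 7) keeps every constraint satisfied while z decreases without bound.

unbounded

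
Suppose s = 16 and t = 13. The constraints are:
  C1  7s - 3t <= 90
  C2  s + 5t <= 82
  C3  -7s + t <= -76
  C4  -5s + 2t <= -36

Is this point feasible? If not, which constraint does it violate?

C1: 73 ≤ 90 ✓
C2: 81 ≤ 82 ✓
C3: -99 ≤ -76 ✓
C4: -54 ≤ -36 ✓

feasible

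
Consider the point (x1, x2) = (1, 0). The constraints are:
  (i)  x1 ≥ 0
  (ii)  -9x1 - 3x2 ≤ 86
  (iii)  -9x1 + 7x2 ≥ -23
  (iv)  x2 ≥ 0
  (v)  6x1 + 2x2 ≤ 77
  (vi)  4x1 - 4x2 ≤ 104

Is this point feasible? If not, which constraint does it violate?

(i): 1 ≥ 0 ✓
(ii): -9 ≤ 86 ✓
(iii): -9 ≥ -23 ✓
(iv): 0 ≥ 0 ✓
(v): 6 ≤ 77 ✓
(vi): 4 ≤ 104 ✓

feasible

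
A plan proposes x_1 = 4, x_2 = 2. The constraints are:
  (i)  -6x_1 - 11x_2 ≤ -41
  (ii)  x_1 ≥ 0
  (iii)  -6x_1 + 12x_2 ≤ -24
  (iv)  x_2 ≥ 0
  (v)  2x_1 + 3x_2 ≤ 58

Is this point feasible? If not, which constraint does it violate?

Constraint (iii): -6x_1 + 12x_2 = 0, which is not ≤ -24. All other constraints are satisfied.

not feasible — violates (iii)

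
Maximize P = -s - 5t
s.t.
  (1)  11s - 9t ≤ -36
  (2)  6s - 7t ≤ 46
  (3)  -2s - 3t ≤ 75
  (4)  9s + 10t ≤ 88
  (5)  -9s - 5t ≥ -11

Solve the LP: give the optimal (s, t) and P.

Feasible corners and P = -s - 5t:
  (-261/17, -251/17) → P = 1516/17
  (-81/136, 445/136) → P = -268/17
  (-22/3, 77/5) → P = -209/3
The feasible region is unbounded (it extends along (-10, 9), (-3, 2)), but P strictly decreases along every unbounded feasible direction, so there is no improving ray and the maximum is attained at a vertex.

s = -261/17, t = -251/17, maximum P = 1516/17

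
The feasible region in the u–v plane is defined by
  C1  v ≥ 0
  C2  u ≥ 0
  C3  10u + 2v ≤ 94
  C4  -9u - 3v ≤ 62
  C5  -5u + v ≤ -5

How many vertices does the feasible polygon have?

Of the 10 pairwise boundary intersections, those satisfying every inequality are:
  (47/5, 0)
  (1, 0)
  (26/5, 21)

3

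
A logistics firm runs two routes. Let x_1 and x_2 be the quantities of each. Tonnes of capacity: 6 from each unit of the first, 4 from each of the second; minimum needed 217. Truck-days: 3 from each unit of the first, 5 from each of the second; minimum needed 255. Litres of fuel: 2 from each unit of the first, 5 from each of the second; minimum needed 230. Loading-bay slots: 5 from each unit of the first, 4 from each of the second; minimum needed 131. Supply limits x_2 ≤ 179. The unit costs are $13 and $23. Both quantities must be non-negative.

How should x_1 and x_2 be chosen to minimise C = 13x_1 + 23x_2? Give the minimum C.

x_1 = 25, x_2 = 36, minimum C = 1153

The feasible region is unbounded (it extends along (1, 0)), but C strictly increases along every unbounded feasible direction, so there is no improving ray and the minimum is attained at a vertex.

At the optimal vertex, 3x_1 + 5x_2 = 255 and 2x_1 + 5x_2 = 230.
Solving simultaneously gives x_1 = 25, x_2 = 36.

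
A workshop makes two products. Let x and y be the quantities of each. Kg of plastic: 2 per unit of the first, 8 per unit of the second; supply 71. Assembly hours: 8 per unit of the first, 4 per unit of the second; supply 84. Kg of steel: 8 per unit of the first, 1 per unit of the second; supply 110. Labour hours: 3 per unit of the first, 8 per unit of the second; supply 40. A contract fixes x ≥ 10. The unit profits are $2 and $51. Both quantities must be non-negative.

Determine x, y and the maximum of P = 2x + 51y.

x = 10, y = 1, maximum P = 71

Feasible corners and P = 2x + 51y:
  (21/2, 0) → P = 21
  (10, 0) → P = 20
  (10, 1) → P = 71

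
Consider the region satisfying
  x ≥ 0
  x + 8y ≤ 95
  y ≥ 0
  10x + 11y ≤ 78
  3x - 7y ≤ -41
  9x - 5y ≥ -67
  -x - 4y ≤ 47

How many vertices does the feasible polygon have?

Of the 21 pairwise boundary intersections, those satisfying every inequality are:
  (0, 78/11)
  (0, 41/7)
  (95/103, 644/103)

3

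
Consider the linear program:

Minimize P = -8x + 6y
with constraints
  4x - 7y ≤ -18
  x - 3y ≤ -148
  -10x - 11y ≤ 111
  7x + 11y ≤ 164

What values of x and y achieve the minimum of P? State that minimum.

x = -71/2, y = 75/2, minimum P = 509

Vertices and P = -8x + 6y:
  (-1961/41, 1369/41) → P = 23902/41
  (-71/2, 75/2) → P = 509
  (-275/3, 2417/33) → P = 38702/33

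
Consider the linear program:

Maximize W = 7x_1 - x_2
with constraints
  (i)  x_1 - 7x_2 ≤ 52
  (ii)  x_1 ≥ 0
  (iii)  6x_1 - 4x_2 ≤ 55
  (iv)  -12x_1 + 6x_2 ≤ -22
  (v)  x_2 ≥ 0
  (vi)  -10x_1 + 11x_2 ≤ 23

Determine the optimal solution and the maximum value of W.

x_1 = 697/26, x_2 = 344/13, maximum W = 4191/26

Feasible corners and W = 7x_1 - x_2:
  (55/6, 0) → W = 385/6
  (697/26, 344/13) → W = 4191/26
  (11/6, 0) → W = 77/6
  (95/18, 62/9) → W = 541/18

At the optimal vertex, 6x_1 - 4x_2 = 55 and -10x_1 + 11x_2 = 23.
Solving simultaneously gives x_1 = 697/26, x_2 = 344/13.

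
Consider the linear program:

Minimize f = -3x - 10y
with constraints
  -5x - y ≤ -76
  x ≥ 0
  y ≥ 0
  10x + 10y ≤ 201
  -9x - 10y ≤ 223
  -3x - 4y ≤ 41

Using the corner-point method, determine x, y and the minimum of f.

Vertices and f = -3x - 10y:
  (76/5, 0) → f = -228/5
  (559/40, 49/8) → f = -4127/40
  (201/10, 0) → f = -603/10

The binding constraints are -5x - y = -76 and 10x + 10y = 201.
Solving simultaneously gives x = 559/40, y = 49/8.

x = 559/40, y = 49/8, minimum f = -4127/40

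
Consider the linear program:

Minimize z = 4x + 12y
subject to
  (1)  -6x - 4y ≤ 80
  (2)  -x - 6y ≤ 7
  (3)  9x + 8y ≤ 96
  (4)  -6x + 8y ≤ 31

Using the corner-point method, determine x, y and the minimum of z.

Feasible corners and z = 4x + 12y:
  (316/23, -159/46) → z = 310/23
  (-11/2, -1/4) → z = -25
  (13/3, 57/8) → z = 617/6

The binding constraints are -x - 6y = 7 and -6x + 8y = 31.
Solving simultaneously gives x = -11/2, y = -1/4.

x = -11/2, y = -1/4, minimum z = -25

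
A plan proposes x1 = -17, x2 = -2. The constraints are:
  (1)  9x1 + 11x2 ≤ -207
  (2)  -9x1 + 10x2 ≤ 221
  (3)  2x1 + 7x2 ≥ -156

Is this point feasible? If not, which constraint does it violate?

Constraint (1): 9x1 + 11x2 = -175, which is not ≤ -207. All other constraints are satisfied.

not feasible — violates (1)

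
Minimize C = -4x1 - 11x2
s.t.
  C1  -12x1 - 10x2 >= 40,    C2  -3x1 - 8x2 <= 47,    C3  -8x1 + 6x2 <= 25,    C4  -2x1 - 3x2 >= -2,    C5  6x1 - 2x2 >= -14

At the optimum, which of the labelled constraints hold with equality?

Vertices and C = -4x1 - 11x2:
  (25/11, -74/11) → C = 714/11
  (-55/21, -6/7) → C = 418/21
  (-103/27, -40/9) → C = 1732/27

The minimum is at (-55/21, -6/7). Substituting into each constraint, equality holds for C1 and C5; the remaining constraints have slack.

C1 and C5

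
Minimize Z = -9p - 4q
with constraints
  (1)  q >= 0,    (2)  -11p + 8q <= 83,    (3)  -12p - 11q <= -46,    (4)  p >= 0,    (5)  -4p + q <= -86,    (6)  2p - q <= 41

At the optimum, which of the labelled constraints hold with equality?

Feasible corners and Z = -9p - 4q:
  (257/7, 426/7) → Z = -4017/7
  (411/5, 617/5) → Z = -6167/5
  (45/2, 4) → Z = -437/2

The minimum is at (411/5, 617/5). Substituting into each constraint, equality holds for (2) and (6); the remaining constraints have slack.

(2) and (6)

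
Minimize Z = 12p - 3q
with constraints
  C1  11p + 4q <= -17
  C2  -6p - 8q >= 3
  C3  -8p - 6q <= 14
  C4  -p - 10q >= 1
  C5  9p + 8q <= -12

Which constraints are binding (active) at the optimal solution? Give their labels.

Vertices and Z = 12p - 3q:
  (-23/17, -9/17) → Z = -249/17
  (-83/53, 3/53) → Z = -1005/53
  (-67/37, 3/37) → Z = -813/37

The minimum is at (-67/37, 3/37). Substituting into each constraint, equality holds for C3 and C4; the remaining constraints have slack.

C3 and C4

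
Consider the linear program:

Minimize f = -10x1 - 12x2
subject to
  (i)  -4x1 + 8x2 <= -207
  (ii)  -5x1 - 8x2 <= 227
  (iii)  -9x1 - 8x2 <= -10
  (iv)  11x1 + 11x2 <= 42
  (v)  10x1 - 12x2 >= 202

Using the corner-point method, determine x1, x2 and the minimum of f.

x1 = 871/44, x2 = -703/44, minimum f = -137/22

Vertices and f = -10x1 - 12x2:
  (217/13, -1823/104) → f = 1129/26
  (871/44, -703/44) → f = -137/22
  (237/4, -2093/32) → f = 1539/8
  (2833/33, -2707/33) → f = 4154/33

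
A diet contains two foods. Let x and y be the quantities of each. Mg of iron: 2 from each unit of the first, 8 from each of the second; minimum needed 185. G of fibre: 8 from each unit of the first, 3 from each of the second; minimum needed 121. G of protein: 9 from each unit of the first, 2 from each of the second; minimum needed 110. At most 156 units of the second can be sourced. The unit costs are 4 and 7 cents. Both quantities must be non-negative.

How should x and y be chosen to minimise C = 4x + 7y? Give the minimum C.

x = 15/2, y = 85/4, minimum C = 715/4

Extreme points and C = 4x + 7y:
  (0, 55) → C = 385
  (0, 156) → C = 1092
  (185/2, 0) → C = 370
  (15/2, 85/4) → C = 715/4
The feasible region is unbounded (it extends along (1, 0)), but C strictly increases along every unbounded feasible direction, so there is no improving ray and the minimum is attained at a vertex.

The optimum lies where 2x + 8y = 185 and 9x + 2y = 110.
Solving simultaneously gives x = 15/2, y = 85/4.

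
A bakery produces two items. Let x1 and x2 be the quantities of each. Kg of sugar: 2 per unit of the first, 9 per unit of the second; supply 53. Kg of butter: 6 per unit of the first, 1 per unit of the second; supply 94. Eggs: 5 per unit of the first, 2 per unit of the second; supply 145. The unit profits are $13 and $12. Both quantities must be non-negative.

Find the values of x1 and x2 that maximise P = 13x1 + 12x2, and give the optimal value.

x1 = 61/4, x2 = 5/2, maximum P = 913/4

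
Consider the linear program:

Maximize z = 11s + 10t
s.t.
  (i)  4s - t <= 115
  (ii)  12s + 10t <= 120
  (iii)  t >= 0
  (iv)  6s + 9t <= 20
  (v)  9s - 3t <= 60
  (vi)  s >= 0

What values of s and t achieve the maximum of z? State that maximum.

s = 10/3, t = 0, maximum z = 110/3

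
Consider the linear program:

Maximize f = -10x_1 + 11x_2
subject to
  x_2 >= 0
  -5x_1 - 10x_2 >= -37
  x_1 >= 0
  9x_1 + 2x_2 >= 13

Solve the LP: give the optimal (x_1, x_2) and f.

Corner points and f = -10x_1 + 11x_2:
  (37/5, 0) → f = -74
  (13/9, 0) → f = -130/9
  (7/10, 67/20) → f = 597/20

The optimum lies where -5x_1 - 10x_2 = -37 and 9x_1 + 2x_2 = 13.
Solving simultaneously gives x_1 = 7/10, x_2 = 67/20.

x_1 = 7/10, x_2 = 67/20, maximum f = 597/20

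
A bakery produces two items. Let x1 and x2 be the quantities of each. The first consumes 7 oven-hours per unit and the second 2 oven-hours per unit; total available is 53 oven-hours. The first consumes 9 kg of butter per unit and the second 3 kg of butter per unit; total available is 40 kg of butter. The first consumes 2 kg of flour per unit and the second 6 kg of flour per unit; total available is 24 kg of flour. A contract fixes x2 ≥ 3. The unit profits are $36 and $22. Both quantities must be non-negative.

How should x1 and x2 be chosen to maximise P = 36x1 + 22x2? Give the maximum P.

Corner points and P = 36x1 + 22x2:
  (0, 4) → P = 88
  (0, 3) → P = 66
  (3, 3) → P = 174

The binding constraints are 2x1 + 6x2 = 24 and x2 = 3.
Solving simultaneously gives x1 = 3, x2 = 3.

x1 = 3, x2 = 3, maximum P = 174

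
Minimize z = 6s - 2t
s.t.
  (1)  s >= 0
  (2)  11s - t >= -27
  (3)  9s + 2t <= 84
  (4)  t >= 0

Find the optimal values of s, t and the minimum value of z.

Extreme points and z = 6s - 2t:
  (0, 27) → z = -54
  (0, 0) → z = 0
  (30/31, 1167/31) → z = -2154/31
  (28/3, 0) → z = 56

s = 30/31, t = 1167/31, minimum z = -2154/31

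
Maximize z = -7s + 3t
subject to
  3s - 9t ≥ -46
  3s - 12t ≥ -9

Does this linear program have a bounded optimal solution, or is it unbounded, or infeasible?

From the feasible point (-157/3, -37/3), moving in the direction (-9, -3) keeps every constraint satisfied while z increases without bound.

unbounded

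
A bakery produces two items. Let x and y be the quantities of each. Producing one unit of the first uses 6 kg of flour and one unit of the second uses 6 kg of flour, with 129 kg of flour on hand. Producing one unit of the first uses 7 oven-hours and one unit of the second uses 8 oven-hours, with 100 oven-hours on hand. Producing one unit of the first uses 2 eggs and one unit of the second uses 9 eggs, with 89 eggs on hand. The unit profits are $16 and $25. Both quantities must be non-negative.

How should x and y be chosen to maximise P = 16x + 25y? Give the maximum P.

x = 4, y = 9, maximum P = 289

Corner points and P = 16x + 25y:
  (0, 0) → P = 0
  (0, 89/9) → P = 2225/9
  (100/7, 0) → P = 1600/7
  (4, 9) → P = 289

At the optimal vertex, 7x + 8y = 100 and 2x + 9y = 89.
Solving simultaneously gives x = 4, y = 9.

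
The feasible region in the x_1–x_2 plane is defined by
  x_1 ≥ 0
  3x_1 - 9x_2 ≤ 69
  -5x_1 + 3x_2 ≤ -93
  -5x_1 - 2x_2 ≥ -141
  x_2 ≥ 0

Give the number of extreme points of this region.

4

The feasible vertices (each the meet of two boundaries and inside every other half-plane) are:
  (469/17, 26/17)
  (23, 0)
  (609/25, 48/5)
  (93/5, 0)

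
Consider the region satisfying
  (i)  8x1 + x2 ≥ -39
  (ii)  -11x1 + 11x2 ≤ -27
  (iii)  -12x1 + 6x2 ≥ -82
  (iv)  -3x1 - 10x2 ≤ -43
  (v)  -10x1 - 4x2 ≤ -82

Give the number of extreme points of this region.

Pairwise boundary intersections that survive every other constraint:
  (370/33, 289/33)
  (505/77, 316/77)
  (539/69, 45/23)
  (81/11, 23/11)

4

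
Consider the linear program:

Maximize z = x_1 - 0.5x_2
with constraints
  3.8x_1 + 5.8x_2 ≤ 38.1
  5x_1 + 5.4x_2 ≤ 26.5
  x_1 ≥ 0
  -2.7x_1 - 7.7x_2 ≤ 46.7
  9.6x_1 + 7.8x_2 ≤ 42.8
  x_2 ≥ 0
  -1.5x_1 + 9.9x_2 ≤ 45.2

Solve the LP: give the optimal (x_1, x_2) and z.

x_1 = 107/24, x_2 = 0, maximum z = 107/24

Extreme points and z = x_1 - 0.5x_2:
  (407/214, 1010/321) → z = 211/642
  (203/640, 5315/1152) → z = -22921/11520
  (0, 0) → z = 0
  (0, 452/99) → z = -226/99
  (107/24, 0) → z = 107/24

At the optimal vertex, 9.6x_1 + 7.8x_2 = 42.8 and x_2 = 0.
Solving simultaneously gives x_1 = 107/24, x_2 = 0.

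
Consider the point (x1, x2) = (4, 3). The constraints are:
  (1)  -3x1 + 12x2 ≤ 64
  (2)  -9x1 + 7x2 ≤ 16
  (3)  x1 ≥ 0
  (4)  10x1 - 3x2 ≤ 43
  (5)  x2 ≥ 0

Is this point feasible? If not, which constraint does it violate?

feasible

(1): 24 ≤ 64 ✓
(2): -15 ≤ 16 ✓
(3): 4 ≥ 0 ✓
(4): 31 ≤ 43 ✓
(5): 3 ≥ 0 ✓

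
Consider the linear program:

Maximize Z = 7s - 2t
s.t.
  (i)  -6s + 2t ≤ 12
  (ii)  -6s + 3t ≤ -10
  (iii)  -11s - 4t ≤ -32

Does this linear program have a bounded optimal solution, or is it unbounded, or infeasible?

unbounded

From the feasible point (136/57, 82/57), moving in the direction (4, -11) keeps every constraint satisfied while Z increases without bound.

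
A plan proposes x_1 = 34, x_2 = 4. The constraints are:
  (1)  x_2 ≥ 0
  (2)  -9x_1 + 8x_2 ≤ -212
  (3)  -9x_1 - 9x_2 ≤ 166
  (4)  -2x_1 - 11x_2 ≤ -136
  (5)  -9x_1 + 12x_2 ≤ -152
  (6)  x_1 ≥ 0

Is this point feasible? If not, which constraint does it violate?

not feasible — violates (4)

Constraint (4): -2x_1 - 11x_2 = -112, which is not ≤ -136. All other constraints are satisfied.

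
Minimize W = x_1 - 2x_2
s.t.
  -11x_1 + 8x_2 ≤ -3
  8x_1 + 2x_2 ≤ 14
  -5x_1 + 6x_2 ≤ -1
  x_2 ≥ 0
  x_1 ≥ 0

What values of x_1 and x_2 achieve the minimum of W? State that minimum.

Extreme points and W = x_1 - 2x_2:
  (5/13, 2/13) → W = 1/13
  (3/11, 0) → W = 3/11
  (43/29, 31/29) → W = -19/29
  (7/4, 0) → W = 7/4

x_1 = 43/29, x_2 = 31/29, minimum W = -19/29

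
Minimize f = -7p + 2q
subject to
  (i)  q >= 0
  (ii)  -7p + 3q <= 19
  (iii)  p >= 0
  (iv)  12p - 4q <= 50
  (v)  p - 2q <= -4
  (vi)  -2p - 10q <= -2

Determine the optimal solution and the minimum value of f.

Corner points and f = -7p + 2q:
  (0, 19/3) → f = 38/3
  (113/4, 289/4) → f = -213/4
  (0, 2) → f = 4
  (29/5, 49/10) → f = -154/5

p = 113/4, q = 289/4, minimum f = -213/4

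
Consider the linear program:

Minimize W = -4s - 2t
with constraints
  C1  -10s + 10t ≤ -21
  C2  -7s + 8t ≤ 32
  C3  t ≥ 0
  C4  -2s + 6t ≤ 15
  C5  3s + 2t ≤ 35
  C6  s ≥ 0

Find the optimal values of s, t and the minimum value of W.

s = 35/3, t = 0, minimum W = -140/3

Feasible corners and W = -4s - 2t:
  (21/10, 0) → W = -42/5
  (69/10, 24/5) → W = -186/5
  (35/3, 0) → W = -140/3
  (90/11, 115/22) → W = -475/11

At the optimal vertex, t = 0 and 3s + 2t = 35.
Solving simultaneously gives s = 35/3, t = 0.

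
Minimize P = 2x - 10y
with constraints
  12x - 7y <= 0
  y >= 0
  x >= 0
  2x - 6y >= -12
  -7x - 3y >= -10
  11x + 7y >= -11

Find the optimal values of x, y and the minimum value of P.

x = 1/2, y = 13/6, minimum P = -62/3

Feasible corners and P = 2x - 10y:
  (0, 0) → P = 0
  (14/17, 24/17) → P = -212/17
  (0, 2) → P = -20
  (1/2, 13/6) → P = -62/3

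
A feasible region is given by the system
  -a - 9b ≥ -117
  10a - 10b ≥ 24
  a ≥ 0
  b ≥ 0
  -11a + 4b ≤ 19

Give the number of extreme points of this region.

Pairwise boundary intersections that survive every other constraint:
  (693/50, 573/50)
  (117, 0)
  (12/5, 0)

3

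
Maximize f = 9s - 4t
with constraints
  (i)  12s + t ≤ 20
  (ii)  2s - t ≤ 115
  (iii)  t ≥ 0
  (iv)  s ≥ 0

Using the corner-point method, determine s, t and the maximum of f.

At the optimal vertex, 12s + t = 20 and t = 0.
Solving simultaneously gives s = 5/3, t = 0.

s = 5/3, t = 0, maximum f = 15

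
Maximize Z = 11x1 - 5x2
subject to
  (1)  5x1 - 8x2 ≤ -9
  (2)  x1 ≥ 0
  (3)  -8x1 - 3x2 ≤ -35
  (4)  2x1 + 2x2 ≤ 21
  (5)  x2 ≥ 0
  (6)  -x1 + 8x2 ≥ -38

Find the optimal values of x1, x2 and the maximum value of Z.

Feasible corners and Z = 11x1 - 5x2:
  (253/79, 247/79) → Z = 1548/79
  (75/13, 123/26) → Z = 1035/26
  (7/10, 49/5) → Z = -413/10

At the optimal vertex, 5x1 - 8x2 = -9 and 2x1 + 2x2 = 21.
Solving simultaneously gives x1 = 75/13, x2 = 123/26.

x1 = 75/13, x2 = 123/26, maximum Z = 1035/26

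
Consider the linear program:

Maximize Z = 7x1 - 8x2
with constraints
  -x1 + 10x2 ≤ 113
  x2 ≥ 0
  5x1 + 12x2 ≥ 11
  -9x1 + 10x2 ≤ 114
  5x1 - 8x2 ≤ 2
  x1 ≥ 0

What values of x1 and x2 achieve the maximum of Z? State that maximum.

Vertices and Z = 7x1 - 8x2:
  (22, 27/2) → Z = 46
  (0, 113/10) → Z = -452/5
  (28/25, 9/20) → Z = 106/25
  (0, 11/12) → Z = -22/3

The optimum lies where -x1 + 10x2 = 113 and 5x1 - 8x2 = 2.
Solving simultaneously gives x1 = 22, x2 = 27/2.

x1 = 22, x2 = 27/2, maximum Z = 46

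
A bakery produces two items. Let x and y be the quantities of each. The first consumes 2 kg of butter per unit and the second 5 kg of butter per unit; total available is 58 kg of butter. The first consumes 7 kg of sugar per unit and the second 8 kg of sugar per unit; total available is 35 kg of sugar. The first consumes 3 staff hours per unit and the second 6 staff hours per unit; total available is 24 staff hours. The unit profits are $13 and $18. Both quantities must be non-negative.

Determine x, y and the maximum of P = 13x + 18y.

Vertices and P = 13x + 18y:
  (0, 0) → P = 0
  (0, 4) → P = 72
  (5, 0) → P = 65
  (1, 7/2) → P = 76

The binding constraints are 7x + 8y = 35 and 3x + 6y = 24.
Solving simultaneously gives x = 1, y = 7/2.

x = 1, y = 7/2, maximum P = 76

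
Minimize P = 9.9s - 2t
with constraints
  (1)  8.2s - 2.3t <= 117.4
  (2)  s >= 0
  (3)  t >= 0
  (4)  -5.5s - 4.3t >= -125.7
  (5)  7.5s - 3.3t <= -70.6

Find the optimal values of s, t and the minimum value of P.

s = 0, t = 1257/43, minimum P = -2514/43

Vertices and P = 9.9s - 2t:
  (0, 1257/43) → P = -2514/43
  (0, 706/33) → P = -1412/33
  (1589/720, 3803/144) → P = -222989/7200

The optimum lies where s = 0 and -5.5s - 4.3t = -125.7.
Solving simultaneously gives s = 0, t = 1257/43.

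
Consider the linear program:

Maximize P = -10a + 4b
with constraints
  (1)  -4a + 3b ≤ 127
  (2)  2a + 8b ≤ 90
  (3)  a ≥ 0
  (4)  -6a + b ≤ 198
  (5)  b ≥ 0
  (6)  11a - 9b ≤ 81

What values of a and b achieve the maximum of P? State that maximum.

a = 0, b = 45/4, maximum P = 45

Vertices and P = -10a + 4b:
  (0, 45/4) → P = 45
  (729/53, 414/53) → P = -5634/53
  (0, 0) → P = 0
  (81/11, 0) → P = -810/11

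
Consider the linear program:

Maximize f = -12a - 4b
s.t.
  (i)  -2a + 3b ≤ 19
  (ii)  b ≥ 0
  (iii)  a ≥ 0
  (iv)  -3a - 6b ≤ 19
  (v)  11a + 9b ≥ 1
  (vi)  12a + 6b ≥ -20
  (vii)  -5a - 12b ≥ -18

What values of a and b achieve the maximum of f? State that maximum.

a = 0, b = 1/9, maximum f = -4/9

Vertices and f = -12a - 4b:
  (1/11, 0) → f = -12/11
  (18/5, 0) → f = -216/5
  (0, 1/9) → f = -4/9
  (0, 3/2) → f = -6

At the optimal vertex, a = 0 and 11a + 9b = 1.
Solving simultaneously gives a = 0, b = 1/9.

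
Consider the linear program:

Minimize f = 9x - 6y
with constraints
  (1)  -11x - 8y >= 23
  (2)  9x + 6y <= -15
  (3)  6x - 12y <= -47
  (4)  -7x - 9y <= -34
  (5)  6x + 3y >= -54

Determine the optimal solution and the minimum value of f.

x = -121/5, y = 152/5, minimum f = -2001/5

Corner points and f = 9x - 6y:
  (-479/43, 535/43) → f = -7521/43
  (-121/5, 152/5) → f = -2001/5
  (-196/11, 194/11) → f = -2928/11

The binding constraints are -11x - 8y = 23 and 6x + 3y = -54.
Solving simultaneously gives x = -121/5, y = 152/5.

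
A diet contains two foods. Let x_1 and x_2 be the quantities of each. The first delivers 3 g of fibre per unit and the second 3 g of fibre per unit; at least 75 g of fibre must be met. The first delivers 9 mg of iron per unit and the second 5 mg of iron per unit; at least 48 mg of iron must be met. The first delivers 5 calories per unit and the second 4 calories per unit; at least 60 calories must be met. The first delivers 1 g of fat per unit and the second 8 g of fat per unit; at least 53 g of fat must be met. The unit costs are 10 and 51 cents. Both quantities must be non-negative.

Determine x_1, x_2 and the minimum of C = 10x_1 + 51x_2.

Extreme points and C = 10x_1 + 51x_2:
  (0, 25) → C = 1275
  (53, 0) → C = 530
  (21, 4) → C = 414
The feasible region is unbounded (it extends along (0, 1), (1, 0)), but C strictly increases along every unbounded feasible direction, so there is no improving ray and the minimum is attained at a vertex.

x_1 = 21, x_2 = 4, minimum C = 414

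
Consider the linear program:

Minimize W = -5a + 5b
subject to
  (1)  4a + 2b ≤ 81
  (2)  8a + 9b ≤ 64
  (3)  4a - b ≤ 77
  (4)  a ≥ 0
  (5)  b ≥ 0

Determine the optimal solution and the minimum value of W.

a = 8, b = 0, minimum W = -40

Corner points and W = -5a + 5b:
  (0, 64/9) → W = 320/9
  (8, 0) → W = -40
  (0, 0) → W = 0

The optimum lies where 8a + 9b = 64 and b = 0.
Solving simultaneously gives a = 8, b = 0.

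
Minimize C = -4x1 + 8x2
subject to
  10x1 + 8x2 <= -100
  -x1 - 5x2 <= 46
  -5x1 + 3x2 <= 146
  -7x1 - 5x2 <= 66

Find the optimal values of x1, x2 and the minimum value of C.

Extreme points and C = -4x1 + 8x2:
  (-22/7, -60/7) → C = -56
  (-14/3, -20/3) → C = -104/3
  (-10/3, -128/15) → C = -824/15

The binding constraints are 10x1 + 8x2 = -100 and -x1 - 5x2 = 46.
Solving simultaneously gives x1 = -22/7, x2 = -60/7.

x1 = -22/7, x2 = -60/7, minimum C = -56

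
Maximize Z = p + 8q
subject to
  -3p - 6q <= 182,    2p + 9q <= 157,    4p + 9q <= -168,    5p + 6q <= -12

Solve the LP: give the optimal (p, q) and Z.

p = -172, q = 167/3, maximum Z = 820/3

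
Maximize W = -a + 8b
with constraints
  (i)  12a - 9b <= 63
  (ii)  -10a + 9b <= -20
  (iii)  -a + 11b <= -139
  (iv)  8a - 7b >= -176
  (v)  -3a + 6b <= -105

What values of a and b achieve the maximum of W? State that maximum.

Extreme points and W = -a + 8b:
  (-63/5, -119/5) → W = -889/5
  (-862, -960) → W = -6818
  (-25, -30) → W = -215
The feasible region is unbounded (it extends along (-3, -4), (-7, -8)), but W strictly decreases along every unbounded feasible direction, so there is no improving ray and the maximum is attained at a vertex.

The optimum lies where 12a - 9b = 63 and -3a + 6b = -105.
Solving simultaneously gives a = -63/5, b = -119/5.

a = -63/5, b = -119/5, maximum W = -889/5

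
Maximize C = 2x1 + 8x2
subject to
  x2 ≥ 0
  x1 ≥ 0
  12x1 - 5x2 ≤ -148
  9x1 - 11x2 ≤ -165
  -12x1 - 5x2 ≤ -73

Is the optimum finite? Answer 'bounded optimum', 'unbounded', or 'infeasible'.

From the feasible point (0, 148/5), moving in the direction (0, 1) keeps every constraint satisfied while C increases without bound.

unbounded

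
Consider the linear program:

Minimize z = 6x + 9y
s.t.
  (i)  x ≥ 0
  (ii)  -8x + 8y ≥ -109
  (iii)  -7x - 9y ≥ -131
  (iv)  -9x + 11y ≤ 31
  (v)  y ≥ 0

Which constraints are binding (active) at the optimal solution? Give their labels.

Feasible corners and z = 6x + 9y:
  (0, 31/11) → z = 279/11
  (0, 0) → z = 0
  (2029/128, 285/128) → z = 14739/128
  (109/8, 0) → z = 327/4
  (581/79, 698/79) → z = 9768/79

The minimum is at (0, 0). Substituting into each constraint, equality holds for (i) and (v); the remaining constraints have slack.

(i) and (v)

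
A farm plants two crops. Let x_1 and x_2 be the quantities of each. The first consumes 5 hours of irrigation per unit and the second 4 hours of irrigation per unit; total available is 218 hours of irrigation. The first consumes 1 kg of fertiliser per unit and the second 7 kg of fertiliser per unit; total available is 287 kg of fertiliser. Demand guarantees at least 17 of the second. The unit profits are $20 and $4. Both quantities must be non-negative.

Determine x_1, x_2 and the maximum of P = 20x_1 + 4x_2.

x_1 = 30, x_2 = 17, maximum P = 668

Extreme points and P = 20x_1 + 4x_2:
  (0, 41) → P = 164
  (0, 17) → P = 68
  (378/31, 1217/31) → P = 12428/31
  (30, 17) → P = 668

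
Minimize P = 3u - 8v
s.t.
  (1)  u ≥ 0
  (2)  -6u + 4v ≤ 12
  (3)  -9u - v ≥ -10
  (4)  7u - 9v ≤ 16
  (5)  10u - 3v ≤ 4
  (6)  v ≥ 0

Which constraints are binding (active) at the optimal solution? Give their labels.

Corner points and P = 3u - 8v:
  (0, 3) → P = -24
  (0, 0) → P = 0
  (2/3, 4) → P = -30
  (34/37, 64/37) → P = -410/37
  (2/5, 0) → P = 6/5

The minimum is at (2/3, 4). Substituting into each constraint, equality holds for (2) and (3); the remaining constraints have slack.

(2) and (3)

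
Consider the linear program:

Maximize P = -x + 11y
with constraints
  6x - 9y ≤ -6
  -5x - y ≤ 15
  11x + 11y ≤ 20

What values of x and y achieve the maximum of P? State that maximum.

x = -185/44, y = 265/44, maximum P = 775/11

Feasible corners and P = -x + 11y:
  (-47/17, -20/17) → P = -173/17
  (38/55, 62/55) → P = 644/55
  (-185/44, 265/44) → P = 775/11

At the optimal vertex, -5x - y = 15 and 11x + 11y = 20.
Solving simultaneously gives x = -185/44, y = 265/44.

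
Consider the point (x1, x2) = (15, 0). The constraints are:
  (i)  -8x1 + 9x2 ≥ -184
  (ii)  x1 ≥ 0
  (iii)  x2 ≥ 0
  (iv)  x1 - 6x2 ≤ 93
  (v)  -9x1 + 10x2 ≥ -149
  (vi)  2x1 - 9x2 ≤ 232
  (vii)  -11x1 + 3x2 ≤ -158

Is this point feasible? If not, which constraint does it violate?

feasible

(i): -120 ≥ -184 ✓
(ii): 15 ≥ 0 ✓
(iii): 0 ≥ 0 ✓
(iv): 15 ≤ 93 ✓
(v): -135 ≥ -149 ✓
(vi): 30 ≤ 232 ✓
(vii): -165 ≤ -158 ✓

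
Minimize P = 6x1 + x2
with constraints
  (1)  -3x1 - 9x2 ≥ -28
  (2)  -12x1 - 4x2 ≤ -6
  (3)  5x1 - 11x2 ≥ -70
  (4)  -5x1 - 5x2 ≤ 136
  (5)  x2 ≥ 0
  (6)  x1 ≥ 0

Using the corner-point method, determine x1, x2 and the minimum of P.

x1 = 0, x2 = 3/2, minimum P = 3/2

The binding constraints are -12x1 - 4x2 = -6 and x1 = 0.
Solving simultaneously gives x1 = 0, x2 = 3/2.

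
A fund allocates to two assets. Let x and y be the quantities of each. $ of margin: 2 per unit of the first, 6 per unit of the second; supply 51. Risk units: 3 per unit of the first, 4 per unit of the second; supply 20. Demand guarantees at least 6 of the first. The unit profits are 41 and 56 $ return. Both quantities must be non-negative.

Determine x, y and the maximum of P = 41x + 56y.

Vertices and P = 41x + 56y:
  (20/3, 0) → P = 820/3
  (6, 0) → P = 246
  (6, 1/2) → P = 274

x = 6, y = 1/2, maximum P = 274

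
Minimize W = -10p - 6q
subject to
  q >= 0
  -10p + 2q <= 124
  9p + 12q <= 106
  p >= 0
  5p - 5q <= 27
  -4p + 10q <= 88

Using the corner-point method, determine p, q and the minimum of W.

p = 122/15, q = 41/15, minimum W = -1466/15

Extreme points and W = -10p - 6q:
  (0, 0) → W = 0
  (27/5, 0) → W = -54
  (122/15, 41/15) → W = -1466/15
  (2/69, 608/69) → W = -3668/69
  (0, 44/5) → W = -264/5

The binding constraints are 9p + 12q = 106 and 5p - 5q = 27.
Solving simultaneously gives p = 122/15, q = 41/15.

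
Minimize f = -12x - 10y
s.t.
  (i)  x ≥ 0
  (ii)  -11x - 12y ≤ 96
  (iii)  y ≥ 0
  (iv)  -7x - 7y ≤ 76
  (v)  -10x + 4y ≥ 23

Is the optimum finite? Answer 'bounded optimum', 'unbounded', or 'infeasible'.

unbounded

From the feasible point (0, 23/4), moving in the direction (0, 1) keeps every constraint satisfied while f decreases without bound.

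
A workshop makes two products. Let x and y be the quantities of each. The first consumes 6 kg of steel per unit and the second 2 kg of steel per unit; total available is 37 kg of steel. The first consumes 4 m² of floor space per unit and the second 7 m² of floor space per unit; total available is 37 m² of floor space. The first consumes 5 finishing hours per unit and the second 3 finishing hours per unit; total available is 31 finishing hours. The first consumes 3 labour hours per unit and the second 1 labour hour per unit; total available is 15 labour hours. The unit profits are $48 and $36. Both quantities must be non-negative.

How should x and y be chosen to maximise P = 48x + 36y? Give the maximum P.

Extreme points and P = 48x + 36y:
  (0, 0) → P = 0
  (0, 37/7) → P = 1332/7
  (5, 0) → P = 240
  (4, 3) → P = 300

At the optimal vertex, 4x + 7y = 37 and 3x + y = 15.
Solving simultaneously gives x = 4, y = 3.

x = 4, y = 3, maximum P = 300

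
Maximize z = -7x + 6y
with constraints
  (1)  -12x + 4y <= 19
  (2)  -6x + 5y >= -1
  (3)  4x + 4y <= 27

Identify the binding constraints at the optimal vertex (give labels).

(1) and (3)

Vertices and z = -7x + 6y:
  (-11/4, -7/2) → z = -7/4
  (1/2, 25/4) → z = 34
  (139/44, 79/22) → z = -25/44

The maximum is at (1/2, 25/4). Substituting into each constraint, equality holds for (1) and (3); the remaining constraints have slack.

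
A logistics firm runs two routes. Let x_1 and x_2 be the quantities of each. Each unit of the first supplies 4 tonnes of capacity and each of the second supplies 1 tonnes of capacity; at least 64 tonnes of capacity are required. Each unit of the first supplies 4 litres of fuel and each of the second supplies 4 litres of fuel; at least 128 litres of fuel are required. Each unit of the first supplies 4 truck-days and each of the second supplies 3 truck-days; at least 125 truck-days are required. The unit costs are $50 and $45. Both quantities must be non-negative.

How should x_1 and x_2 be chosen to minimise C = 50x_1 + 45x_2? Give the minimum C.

x_1 = 29, x_2 = 3, minimum C = 1585

Corner points and C = 50x_1 + 45x_2:
  (0, 64) → C = 2880
  (32, 0) → C = 1600
  (67/8, 61/2) → C = 7165/4
  (29, 3) → C = 1585
The feasible region is unbounded (it extends along (0, 1), (1, 0)), but C strictly increases along every unbounded feasible direction, so there is no improving ray and the minimum is attained at a vertex.

The binding constraints are 4x_1 + 4x_2 = 128 and 4x_1 + 3x_2 = 125.
Solving simultaneously gives x_1 = 29, x_2 = 3.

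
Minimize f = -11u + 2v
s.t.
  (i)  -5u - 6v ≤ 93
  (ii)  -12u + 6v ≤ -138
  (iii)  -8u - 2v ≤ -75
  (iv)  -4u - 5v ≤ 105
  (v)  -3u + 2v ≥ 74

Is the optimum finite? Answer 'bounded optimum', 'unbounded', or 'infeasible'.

unbounded

From the feasible point (120, 217), moving in the direction (6, 12) keeps every constraint satisfied while f decreases without bound.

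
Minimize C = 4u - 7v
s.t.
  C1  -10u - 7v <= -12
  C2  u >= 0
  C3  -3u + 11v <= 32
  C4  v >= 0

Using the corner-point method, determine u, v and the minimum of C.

u = 0, v = 32/11, minimum C = -224/11

Corner points and C = 4u - 7v:
  (0, 12/7) → C = -12
  (6/5, 0) → C = 24/5
  (0, 32/11) → C = -224/11
The feasible region is unbounded (it extends along (11, 3), (1, 0)), but C strictly increases along every unbounded feasible direction, so there is no improving ray and the minimum is attained at a vertex.

The binding constraints are u = 0 and -3u + 11v = 32.
Solving simultaneously gives u = 0, v = 32/11.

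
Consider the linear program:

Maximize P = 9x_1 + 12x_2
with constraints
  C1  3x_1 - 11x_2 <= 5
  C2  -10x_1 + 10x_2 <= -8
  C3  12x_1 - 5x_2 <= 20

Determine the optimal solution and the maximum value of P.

The binding constraints are -10x_1 + 10x_2 = -8 and 12x_1 - 5x_2 = 20.
Solving simultaneously gives x_1 = 16/7, x_2 = 52/35.

x_1 = 16/7, x_2 = 52/35, maximum P = 192/5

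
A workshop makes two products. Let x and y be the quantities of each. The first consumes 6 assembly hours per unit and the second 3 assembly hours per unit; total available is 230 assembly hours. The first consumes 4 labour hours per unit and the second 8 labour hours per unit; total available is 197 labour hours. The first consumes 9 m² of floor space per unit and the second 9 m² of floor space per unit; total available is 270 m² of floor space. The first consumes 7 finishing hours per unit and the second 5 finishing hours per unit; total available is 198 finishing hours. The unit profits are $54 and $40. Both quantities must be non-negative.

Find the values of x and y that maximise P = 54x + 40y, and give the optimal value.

x = 24, y = 6, maximum P = 1536

At the optimal vertex, 9x + 9y = 270 and 7x + 5y = 198.
Solving simultaneously gives x = 24, y = 6.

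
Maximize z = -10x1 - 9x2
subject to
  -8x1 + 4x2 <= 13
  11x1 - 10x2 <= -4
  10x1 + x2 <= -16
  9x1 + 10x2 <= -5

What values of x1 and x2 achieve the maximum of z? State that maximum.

Corner points and z = -10x1 - 9x2:
  (-19/6, -37/12) → z = 713/12
  (-77/48, 1/24) → z = 47/3
  (-164/111, -136/111) → z = 2864/111

The optimum lies where -8x1 + 4x2 = 13 and 11x1 - 10x2 = -4.
Solving simultaneously gives x1 = -19/6, x2 = -37/12.

x1 = -19/6, x2 = -37/12, maximum z = 713/12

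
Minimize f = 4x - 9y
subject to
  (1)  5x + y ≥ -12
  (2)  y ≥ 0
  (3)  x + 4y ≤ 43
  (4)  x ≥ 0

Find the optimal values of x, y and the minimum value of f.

Feasible corners and f = 4x - 9y:
  (43, 0) → f = 172
  (0, 0) → f = 0
  (0, 43/4) → f = -387/4

At the optimal vertex, x + 4y = 43 and x = 0.
Solving simultaneously gives x = 0, y = 43/4.

x = 0, y = 43/4, minimum f = -387/4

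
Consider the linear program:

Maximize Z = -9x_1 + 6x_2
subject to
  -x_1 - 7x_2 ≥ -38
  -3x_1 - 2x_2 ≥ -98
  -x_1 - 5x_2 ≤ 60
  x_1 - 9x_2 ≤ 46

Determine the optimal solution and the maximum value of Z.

x_1 = -305, x_2 = 49, maximum Z = 3039

Vertices and Z = -9x_1 + 6x_2:
  (610/19, 16/19) → Z = -5394/19
  (-305, 49) → Z = 3039
  (974/29, -40/29) → Z = -9006/29
  (-155/7, -53/7) → Z = 1077/7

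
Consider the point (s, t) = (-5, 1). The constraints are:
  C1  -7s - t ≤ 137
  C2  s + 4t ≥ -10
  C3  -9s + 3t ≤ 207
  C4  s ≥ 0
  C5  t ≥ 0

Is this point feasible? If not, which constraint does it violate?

Constraint C4: s = -5, which is not ≥ 0. All other constraints are satisfied.

not feasible — violates C4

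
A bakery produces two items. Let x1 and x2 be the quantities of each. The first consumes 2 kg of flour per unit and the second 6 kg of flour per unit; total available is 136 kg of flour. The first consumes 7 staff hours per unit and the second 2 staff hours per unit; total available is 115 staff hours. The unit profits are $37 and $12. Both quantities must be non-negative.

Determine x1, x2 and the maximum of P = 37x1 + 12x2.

x1 = 11, x2 = 19, maximum P = 635

Corner points and P = 37x1 + 12x2:
  (0, 0) → P = 0
  (0, 68/3) → P = 272
  (115/7, 0) → P = 4255/7
  (11, 19) → P = 635

The optimum lies where 2x1 + 6x2 = 136 and 7x1 + 2x2 = 115.
Solving simultaneously gives x1 = 11, x2 = 19.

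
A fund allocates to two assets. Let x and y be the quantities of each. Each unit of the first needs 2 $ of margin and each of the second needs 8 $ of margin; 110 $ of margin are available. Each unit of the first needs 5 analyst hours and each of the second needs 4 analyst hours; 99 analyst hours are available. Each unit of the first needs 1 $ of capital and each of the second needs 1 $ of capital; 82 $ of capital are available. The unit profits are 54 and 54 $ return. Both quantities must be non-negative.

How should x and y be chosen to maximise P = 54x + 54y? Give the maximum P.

Feasible corners and P = 54x + 54y:
  (0, 0) → P = 0
  (0, 55/4) → P = 1485/2
  (99/5, 0) → P = 5346/5
  (11, 11) → P = 1188

The optimum lies where 2x + 8y = 110 and 5x + 4y = 99.
Solving simultaneously gives x = 11, y = 11.

x = 11, y = 11, maximum P = 1188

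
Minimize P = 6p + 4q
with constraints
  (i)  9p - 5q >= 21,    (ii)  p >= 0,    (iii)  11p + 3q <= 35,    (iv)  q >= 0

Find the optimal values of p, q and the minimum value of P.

Extreme points and P = 6p + 4q:
  (119/41, 42/41) → P = 882/41
  (7/3, 0) → P = 14
  (35/11, 0) → P = 210/11

The optimum lies where 9p - 5q = 21 and q = 0.
Solving simultaneously gives p = 7/3, q = 0.

p = 7/3, q = 0, minimum P = 14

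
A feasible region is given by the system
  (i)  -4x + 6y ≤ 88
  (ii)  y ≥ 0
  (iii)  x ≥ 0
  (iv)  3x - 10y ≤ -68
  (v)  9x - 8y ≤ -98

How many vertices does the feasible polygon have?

3

Intersecting each pair of boundary lines and keeping only the points that satisfy every inequality leaves:
  (0, 44/3)
  (58/11, 200/11)
  (0, 49/4)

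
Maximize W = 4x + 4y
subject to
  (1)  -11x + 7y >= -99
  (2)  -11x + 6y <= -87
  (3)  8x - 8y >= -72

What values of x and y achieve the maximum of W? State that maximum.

Vertices and W = 4x + 4y:
  (15/11, -12) → W = -468/11
  (81/2, 99/2) → W = 360
  (141/5, 186/5) → W = 1308/5

The binding constraints are -11x + 7y = -99 and 8x - 8y = -72.
Solving simultaneously gives x = 81/2, y = 99/2.

x = 81/2, y = 99/2, maximum W = 360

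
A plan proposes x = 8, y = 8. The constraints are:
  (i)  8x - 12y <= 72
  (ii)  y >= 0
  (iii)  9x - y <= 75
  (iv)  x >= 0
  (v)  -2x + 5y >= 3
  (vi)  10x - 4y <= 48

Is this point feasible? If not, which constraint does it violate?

feasible

(i): -32 ≤ 72 ✓
(ii): 8 ≥ 0 ✓
(iii): 64 ≤ 75 ✓
(iv): 8 ≥ 0 ✓
(v): 24 ≥ 3 ✓
(vi): 48 ≤ 48 ✓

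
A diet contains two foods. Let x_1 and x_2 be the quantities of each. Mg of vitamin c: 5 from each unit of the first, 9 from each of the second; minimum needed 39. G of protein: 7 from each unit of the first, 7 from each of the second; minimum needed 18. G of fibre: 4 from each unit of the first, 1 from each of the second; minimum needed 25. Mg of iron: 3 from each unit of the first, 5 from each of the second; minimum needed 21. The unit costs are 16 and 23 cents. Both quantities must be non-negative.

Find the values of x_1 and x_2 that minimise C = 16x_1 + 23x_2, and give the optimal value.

x_1 = 6, x_2 = 1, minimum C = 119

Feasible corners and C = 16x_1 + 23x_2:
  (0, 25) → C = 575
  (39/5, 0) → C = 624/5
  (6, 1) → C = 119
The feasible region is unbounded (it extends along (0, 1), (1, 0)), but C strictly increases along every unbounded feasible direction, so there is no improving ray and the minimum is attained at a vertex.

The optimum lies where 5x_1 + 9x_2 = 39 and 4x_1 + x_2 = 25.
Solving simultaneously gives x_1 = 6, x_2 = 1.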